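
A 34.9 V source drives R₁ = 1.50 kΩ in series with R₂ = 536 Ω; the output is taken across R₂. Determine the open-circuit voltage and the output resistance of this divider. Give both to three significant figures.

V_th = 9.19 V, R_th = 395 Ω

V_th is the open-circuit tap voltage: 34.9 × 536/(1500 + 536) = 9.19 V.
With the supply zeroed, R₁ and R₂ appear in parallel from the tap: R_th = R₁‖R₂ = (1500 × 536)/2036 = 395 Ω.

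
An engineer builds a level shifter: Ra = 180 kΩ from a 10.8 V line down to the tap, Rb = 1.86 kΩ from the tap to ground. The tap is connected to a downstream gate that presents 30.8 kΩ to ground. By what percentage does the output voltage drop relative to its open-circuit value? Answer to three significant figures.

The divider's output (Thévenin) resistance is Ra‖Rb = 1.841 kΩ.
Fractional drop under load = R_th/(R_th + R_L) = 1.841 / (1.841 + 30.8) = 0.05640.
So the output falls by 5.64 %.

5.64 %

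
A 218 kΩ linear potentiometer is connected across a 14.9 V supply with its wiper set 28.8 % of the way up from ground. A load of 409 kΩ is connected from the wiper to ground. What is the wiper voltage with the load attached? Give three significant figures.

The wiper splits the pot into (1−α)R = 155.2 kΩ above and αR = 62.78 kΩ below.
Lower section ‖ load = 54.43 kΩ.
V_wiper = 14.9 × 54.43/(155.2 + 54.43) = 3.87 V.

V ≈ 3.87 V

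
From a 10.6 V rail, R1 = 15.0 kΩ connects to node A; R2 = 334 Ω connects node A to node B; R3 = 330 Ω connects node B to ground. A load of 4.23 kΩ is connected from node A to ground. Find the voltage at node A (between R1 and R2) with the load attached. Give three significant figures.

V ≈ 0.391 V

Below node A the series string R2+R3 = 664.0 Ω sits in parallel with the 4230 Ω load: 573.9 Ω.
V_A = 10.6 × 573.9/(15000 + 573.9) = 0.391 V.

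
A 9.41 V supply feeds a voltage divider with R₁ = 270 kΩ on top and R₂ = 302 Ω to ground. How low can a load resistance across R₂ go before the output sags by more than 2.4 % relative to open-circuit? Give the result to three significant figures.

R_L(min) ≈ 12.3 kΩ

Output resistance R_th = R₁‖R₂ = (270000 × 302)/270300 = 301.7 Ω.
The fractional drop is R_th/(R_th + R_L); requiring this ≤ 0.0240 gives R_L ≥ R_th(1/0.0240 − 1) = 301.7 × 40.67 = 12.3 kΩ.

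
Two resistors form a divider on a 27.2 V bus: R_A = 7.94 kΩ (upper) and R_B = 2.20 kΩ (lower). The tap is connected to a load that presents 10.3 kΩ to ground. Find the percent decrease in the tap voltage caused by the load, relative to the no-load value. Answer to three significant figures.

14.3 %

Unloaded V = 27.2 × 2.20/10.14 = 5.9014 V.
Loaded: R_B‖R_L = 1.813 kΩ, giving V = 27.2 × 1.813/9.753 = 5.0558 V.
Drop = (5.9014 − 5.0558) / 5.9014 = 14.3 %.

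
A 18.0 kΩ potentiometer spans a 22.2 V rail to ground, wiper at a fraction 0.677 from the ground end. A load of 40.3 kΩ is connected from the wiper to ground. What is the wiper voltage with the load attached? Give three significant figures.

V ≈ 13.7 V

The wiper splits the pot into (1−α)R = 5.814 kΩ above and αR = 12.19 kΩ below.
Lower section ‖ load = 9.357 kΩ.
V_wiper = 22.2 × 9.357/(5.814 + 9.357) = 13.7 V.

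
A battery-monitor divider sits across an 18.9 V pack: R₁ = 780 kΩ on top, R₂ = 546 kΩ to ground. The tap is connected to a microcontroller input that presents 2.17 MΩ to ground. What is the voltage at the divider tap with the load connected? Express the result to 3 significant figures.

V_out ≈ 6.78 V

The load sits in parallel with R₂: R₂‖R_L = (546 × 2170) / (546 + 2170) = 436.2 kΩ.
V_out = 18.9 × 436.2 / (780 + 436.2) = 18.9 × 436.2/1216 = 6.78 V.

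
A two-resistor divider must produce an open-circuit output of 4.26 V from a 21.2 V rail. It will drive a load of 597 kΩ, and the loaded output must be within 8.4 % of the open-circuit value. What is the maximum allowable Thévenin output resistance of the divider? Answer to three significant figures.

R_th ≤ 54.7 kΩ

Loading drop = R_th/(R_th + R_L) ≤ 0.0840, so R_th ≤ R_L · ε/(1−ε) = 597 kΩ × 0.0840/0.9160 = 54.7 kΩ.
(Any R1, R2 with R2/(R1+R2) = 0.201 and R1‖R2 ≤ 54.7 kΩ will meet the spec.)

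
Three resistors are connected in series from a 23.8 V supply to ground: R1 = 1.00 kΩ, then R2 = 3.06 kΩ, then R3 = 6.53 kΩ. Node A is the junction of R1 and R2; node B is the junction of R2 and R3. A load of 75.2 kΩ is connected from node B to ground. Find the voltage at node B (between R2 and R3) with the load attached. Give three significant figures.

V ≈ 14.2 V

At node B, R3 is in parallel with the load: R3‖R_L = 6.008 kΩ.
Below node A the resistance is R2 + (R3‖R_L) = 9.068 kΩ, so V_A = 23.8 × 9.068/10.07 = 21.44 V.
Then V_B = V_A × (R3‖R_L)/(R2 + R3‖R_L) = 21.44 × 6.008/9.068 = 14.2 V.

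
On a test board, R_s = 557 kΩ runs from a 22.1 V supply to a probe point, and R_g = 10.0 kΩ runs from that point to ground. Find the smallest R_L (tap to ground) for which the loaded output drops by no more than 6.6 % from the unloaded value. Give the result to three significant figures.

Output resistance R_th = R_s‖R_g = (557 × 10.0)/567.0 = 9.824 kΩ.
The fractional drop is R_th/(R_th + R_L); requiring this ≤ 0.0660 gives R_L ≥ R_th(1/0.0660 − 1) = 9.824 × 14.15 = 139 kΩ.

R_L(min) ≈ 139 kΩ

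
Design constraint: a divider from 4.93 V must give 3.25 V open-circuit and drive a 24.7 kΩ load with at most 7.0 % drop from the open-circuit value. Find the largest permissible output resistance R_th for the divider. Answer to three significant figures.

Loading drop = R_th/(R_th + R_L) ≤ 0.0700, so R_th ≤ R_L · ε/(1−ε) = 24.7 kΩ × 0.0700/0.9300 = 1.86 kΩ.
(Any R1, R2 with R2/(R1+R2) = 0.659 and R1‖R2 ≤ 1.86 kΩ will meet the spec.)

R_th ≤ 1.86 kΩ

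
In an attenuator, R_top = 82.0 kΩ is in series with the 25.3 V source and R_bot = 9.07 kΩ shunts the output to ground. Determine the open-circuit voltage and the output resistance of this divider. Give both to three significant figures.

V_th = 2.52 V, R_th = 8.17 kΩ

V_th is the open-circuit tap voltage: 25.3 × 9.07/(82.0 + 9.07) = 2.52 V.
With the supply zeroed, R_top and R_bot appear in parallel from the tap: R_th = R_top‖R_bot = (82.0 × 9.07)/91.07 = 8.17 kΩ.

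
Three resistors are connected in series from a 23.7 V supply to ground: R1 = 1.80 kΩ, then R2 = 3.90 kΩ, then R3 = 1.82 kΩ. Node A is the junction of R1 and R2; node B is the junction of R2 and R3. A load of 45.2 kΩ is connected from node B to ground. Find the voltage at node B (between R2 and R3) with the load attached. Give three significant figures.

At node B, R3 is in parallel with the load: R3‖R_L = 1.750 kΩ.
Below node A the resistance is R2 + (R3‖R_L) = 5.650 kΩ, so V_A = 23.7 × 5.650/7.450 = 17.97 V.
Then V_B = V_A × (R3‖R_L)/(R2 + R3‖R_L) = 17.97 × 1.750/5.650 = 5.57 V.

V ≈ 5.57 V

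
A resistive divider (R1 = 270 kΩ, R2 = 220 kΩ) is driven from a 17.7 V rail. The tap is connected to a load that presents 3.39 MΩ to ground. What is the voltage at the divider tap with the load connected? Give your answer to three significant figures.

V_out ≈ 7.67 V

The load sits in parallel with R2: R2‖R_L = (220 × 3390) / (220 + 3390) = 206.6 kΩ.
V_out = 17.7 × 206.6 / (270 + 206.6) = 17.7 × 206.6/476.6 = 7.67 V.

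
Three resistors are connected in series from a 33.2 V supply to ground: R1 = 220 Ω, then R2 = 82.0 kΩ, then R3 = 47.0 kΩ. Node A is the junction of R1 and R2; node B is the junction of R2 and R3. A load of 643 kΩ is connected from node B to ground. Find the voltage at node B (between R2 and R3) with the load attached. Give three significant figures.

V ≈ 11.5 V

At node B, R3 is in parallel with the load: R3‖R_L = 43800 Ω.
Below node A the resistance is R2 + (R3‖R_L) = 125800 Ω, so V_A = 33.2 × 125800/126000 = 33.14 V.
Then V_B = V_A × (R3‖R_L)/(R2 + R3‖R_L) = 33.14 × 43800/125800 = 11.5 V.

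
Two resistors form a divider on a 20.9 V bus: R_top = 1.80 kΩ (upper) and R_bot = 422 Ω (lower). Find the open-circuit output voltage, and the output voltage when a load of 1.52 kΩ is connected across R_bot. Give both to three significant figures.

Unloaded: 3.97 V; loaded: 3.24 V

Open-circuit: V = 20.9 × 422/(1800 + 422) = 3.97 V.
With the load, R_bot becomes R_bot‖R_L = 330.3 Ω, so V = 20.9 × 330.3/2130 = 3.24 V.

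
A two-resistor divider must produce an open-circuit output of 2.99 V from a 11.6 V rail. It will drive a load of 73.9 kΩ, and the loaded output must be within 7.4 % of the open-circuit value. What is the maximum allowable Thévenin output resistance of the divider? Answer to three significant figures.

R_th ≤ 5.91 kΩ

Loading drop = R_th/(R_th + R_L) ≤ 0.0740, so R_th ≤ R_L · ε/(1−ε) = 73.9 kΩ × 0.0740/0.9260 = 5.91 kΩ.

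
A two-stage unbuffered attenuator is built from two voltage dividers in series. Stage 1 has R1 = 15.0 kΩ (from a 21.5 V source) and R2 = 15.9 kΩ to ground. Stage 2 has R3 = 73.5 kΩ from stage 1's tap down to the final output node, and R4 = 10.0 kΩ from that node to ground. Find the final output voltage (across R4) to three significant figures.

Stage 2 presents R3+R4 = 83.50 kΩ as a load on stage 1's tap.
Stage 1's lower leg becomes R2‖(R3+R4) = 13.36 kΩ, so V_mid = 21.5 × 13.36/28.36 = 10.13 V.
Stage 2 is itself unloaded: V_out = V_mid × R4/(R3+R4) = 10.13 × 10.0/83.50 = 1.21 V.

V_out ≈ 1.21 V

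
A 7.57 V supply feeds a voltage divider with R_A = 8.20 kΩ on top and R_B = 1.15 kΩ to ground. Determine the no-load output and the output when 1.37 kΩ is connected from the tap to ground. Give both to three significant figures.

Unloaded: 0.931 V; loaded: 0.536 V

Open-circuit: V = 7.57 × 1.15/(8.20 + 1.15) = 0.931 V.
With the load, R_B becomes R_B‖R_L = 0.6252 kΩ, so V = 7.57 × 0.6252/8.825 = 0.536 V.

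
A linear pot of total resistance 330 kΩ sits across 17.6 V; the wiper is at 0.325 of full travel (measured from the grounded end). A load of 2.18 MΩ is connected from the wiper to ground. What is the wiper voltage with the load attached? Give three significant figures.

The wiper splits the pot into (1−α)R = 222.8 kΩ above and αR = 107.2 kΩ below.
Lower section ‖ load = 102.2 kΩ.
V_wiper = 17.6 × 102.2/(222.8 + 102.2) = 5.54 V.

V ≈ 5.54 V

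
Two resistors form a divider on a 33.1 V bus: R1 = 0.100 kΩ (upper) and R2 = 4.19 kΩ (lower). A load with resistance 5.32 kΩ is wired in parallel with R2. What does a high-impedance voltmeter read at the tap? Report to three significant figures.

The load sits in parallel with R2: R2‖R_L = (4190 × 5320) / (4190 + 5320) = 2344 Ω.
V_out = 33.1 × 2344 / (100 + 2344) = 33.1 × 2344/2444 = 31.7 V.

V_out ≈ 31.7 V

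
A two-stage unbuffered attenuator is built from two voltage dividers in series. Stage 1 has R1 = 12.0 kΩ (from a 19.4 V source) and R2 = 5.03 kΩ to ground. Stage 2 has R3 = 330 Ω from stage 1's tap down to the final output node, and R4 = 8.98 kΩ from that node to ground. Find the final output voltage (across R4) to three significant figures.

V_out ≈ 4.00 V

Stage 2 presents R3+R4 = 9310 Ω as a load on stage 1's tap.
Stage 1's lower leg becomes R2‖(R3+R4) = 3266 Ω, so V_mid = 19.4 × 3266/15270 = 4.150 V.
Stage 2 is itself unloaded: V_out = V_mid × R4/(R3+R4) = 4.150 × 8980/9310 = 4.00 V.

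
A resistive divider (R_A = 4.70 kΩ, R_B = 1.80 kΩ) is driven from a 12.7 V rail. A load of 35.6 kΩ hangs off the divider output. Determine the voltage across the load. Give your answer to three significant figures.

V_out ≈ 3.39 V

The load sits in parallel with R_B: R_B‖R_L = (1.80 × 35.6) / (1.80 + 35.6) = 1.713 kΩ.
V_out = 12.7 × 1.713 / (4.70 + 1.713) = 12.7 × 1.713/6.413 = 3.39 V.
(Unloaded it would have been 3.52 V.)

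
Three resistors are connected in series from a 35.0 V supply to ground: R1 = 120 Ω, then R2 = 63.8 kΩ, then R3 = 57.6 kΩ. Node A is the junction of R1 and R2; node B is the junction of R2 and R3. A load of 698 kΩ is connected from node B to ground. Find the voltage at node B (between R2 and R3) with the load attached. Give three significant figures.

At node B, R3 is in parallel with the load: R3‖R_L = 53210 Ω.
Below node A the resistance is R2 + (R3‖R_L) = 117000 Ω, so V_A = 35.0 × 117000/117100 = 34.96 V.
Then V_B = V_A × (R3‖R_L)/(R2 + R3‖R_L) = 34.96 × 53210/117000 = 15.9 V.

V ≈ 15.9 V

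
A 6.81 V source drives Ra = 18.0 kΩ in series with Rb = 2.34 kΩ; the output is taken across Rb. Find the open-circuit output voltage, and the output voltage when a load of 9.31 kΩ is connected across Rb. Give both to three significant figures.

Open-circuit: V = 6.81 × 2.34/(18.0 + 2.34) = 0.783 V.
With the load, Rb becomes Rb‖R_L = 1.870 kΩ, so V = 6.81 × 1.870/19.87 = 0.641 V.

Unloaded: 0.783 V; loaded: 0.641 V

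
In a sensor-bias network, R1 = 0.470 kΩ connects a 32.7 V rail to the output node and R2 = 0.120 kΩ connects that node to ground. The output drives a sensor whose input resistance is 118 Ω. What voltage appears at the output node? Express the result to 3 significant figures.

The load sits in parallel with R2: R2‖R_L = (120 × 118) / (120 + 118) = 59.50 Ω.
V_out = 32.7 × 59.50 / (470 + 59.50) = 32.7 × 59.50/529.5 = 3.67 V.
(Unloaded it would have been 6.65 V.)

V_out ≈ 3.67 V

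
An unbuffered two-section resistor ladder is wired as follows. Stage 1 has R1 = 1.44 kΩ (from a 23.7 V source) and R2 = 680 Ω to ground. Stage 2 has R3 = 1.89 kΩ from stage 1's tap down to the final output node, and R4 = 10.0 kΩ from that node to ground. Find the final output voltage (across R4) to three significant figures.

Stage 2 presents R3+R4 = 11890 Ω as a load on stage 1's tap.
Stage 1's lower leg becomes R2‖(R3+R4) = 643.2 Ω, so V_mid = 23.7 × 643.2/2083 = 7.318 V.
Stage 2 is itself unloaded: V_out = V_mid × R4/(R3+R4) = 7.318 × 10000/11890 = 6.15 V.

V_out ≈ 6.15 V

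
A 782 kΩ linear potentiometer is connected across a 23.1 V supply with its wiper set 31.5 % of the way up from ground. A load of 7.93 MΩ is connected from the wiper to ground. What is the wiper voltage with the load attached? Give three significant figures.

V ≈ 7.12 V

The wiper splits the pot into (1−α)R = 535.7 kΩ above and αR = 246.3 kΩ below.
Lower section ‖ load = 238.9 kΩ.
V_wiper = 23.1 × 238.9/(535.7 + 238.9) = 7.12 V.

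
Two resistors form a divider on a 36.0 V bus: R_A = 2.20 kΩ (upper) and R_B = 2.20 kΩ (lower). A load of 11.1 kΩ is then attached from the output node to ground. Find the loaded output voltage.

The load sits in parallel with R_B: R_B‖R_L = (2.20 × 11.1) / (2.20 + 11.1) = 1.836 kΩ.
V_out = 36.0 × 1.836 / (2.20 + 1.836) = 36.0 × 1.836/4.036 = 16.4 V.

V_out ≈ 16.4 V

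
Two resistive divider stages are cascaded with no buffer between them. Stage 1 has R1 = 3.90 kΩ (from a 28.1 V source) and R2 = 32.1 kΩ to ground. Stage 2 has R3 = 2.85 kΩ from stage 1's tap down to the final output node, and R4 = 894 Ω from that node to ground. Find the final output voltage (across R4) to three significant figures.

V_out ≈ 3.10 V

Stage 2 presents R3+R4 = 3744 Ω as a load on stage 1's tap.
Stage 1's lower leg becomes R2‖(R3+R4) = 3353 Ω, so V_mid = 28.1 × 3353/7253 = 12.99 V.
Stage 2 is itself unloaded: V_out = V_mid × R4/(R3+R4) = 12.99 × 894/3744 = 3.10 V.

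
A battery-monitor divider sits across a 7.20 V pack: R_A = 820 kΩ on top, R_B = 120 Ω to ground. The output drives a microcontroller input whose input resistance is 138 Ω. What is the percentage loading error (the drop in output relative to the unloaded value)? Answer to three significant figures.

Unloaded V = 7.20 × 120/820100 = 0.001054 V.
Loaded: R_B‖R_L = 64.19 Ω, giving V = 7.20 × 64.19/820100 = 0.0005635 V.
Drop = (0.001054 − 0.0005635) / 0.001054 = 46.5 %.

46.5 %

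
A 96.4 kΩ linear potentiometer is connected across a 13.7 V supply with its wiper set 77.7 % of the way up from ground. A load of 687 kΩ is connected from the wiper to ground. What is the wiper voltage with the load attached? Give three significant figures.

The wiper splits the pot into (1−α)R = 21.50 kΩ above and αR = 74.90 kΩ below.
Lower section ‖ load = 67.54 kΩ.
V_wiper = 13.7 × 67.54/(21.50 + 67.54) = 10.4 V.

V ≈ 10.4 V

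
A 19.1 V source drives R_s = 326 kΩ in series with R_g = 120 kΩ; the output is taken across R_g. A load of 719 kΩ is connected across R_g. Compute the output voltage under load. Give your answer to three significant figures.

V_out ≈ 4.58 V

The load sits in parallel with R_g: R_g‖R_L = (120 × 719) / (120 + 719) = 102.8 kΩ.
V_out = 19.1 × 102.8 / (326 + 102.8) = 19.1 × 102.8/428.8 = 4.58 V.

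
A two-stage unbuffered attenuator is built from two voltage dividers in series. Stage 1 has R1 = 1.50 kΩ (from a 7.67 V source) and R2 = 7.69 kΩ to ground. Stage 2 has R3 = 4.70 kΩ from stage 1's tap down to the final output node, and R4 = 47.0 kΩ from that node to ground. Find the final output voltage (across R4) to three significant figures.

Stage 2 presents R3+R4 = 51.70 kΩ as a load on stage 1's tap.
Stage 1's lower leg becomes R2‖(R3+R4) = 6.694 kΩ, so V_mid = 7.67 × 6.694/8.194 = 6.266 V.
Stage 2 is itself unloaded: V_out = V_mid × R4/(R3+R4) = 6.266 × 47.0/51.70 = 5.70 V.

V_out ≈ 5.70 V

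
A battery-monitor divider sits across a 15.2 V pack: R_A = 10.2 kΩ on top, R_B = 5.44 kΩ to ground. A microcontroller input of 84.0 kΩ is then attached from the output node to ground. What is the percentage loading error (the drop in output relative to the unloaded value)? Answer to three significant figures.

4.05 %

The divider's output (Thévenin) resistance is R_A‖R_B = 3.548 kΩ.
Fractional drop under load = R_th/(R_th + R_L) = 3.548 / (3.548 + 84.0) = 0.04052.
So the output falls by 4.05 %.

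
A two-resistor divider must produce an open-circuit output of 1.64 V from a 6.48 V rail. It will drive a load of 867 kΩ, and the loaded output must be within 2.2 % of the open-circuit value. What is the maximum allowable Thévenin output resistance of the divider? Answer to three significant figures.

Loading drop = R_th/(R_th + R_L) ≤ 0.0220, so R_th ≤ R_L · ε/(1−ε) = 867 kΩ × 0.0220/0.9780 = 19.5 kΩ.
(Any R1, R2 with R2/(R1+R2) = 0.253 and R1‖R2 ≤ 19.5 kΩ will meet the spec.)

R_th ≤ 19.5 kΩ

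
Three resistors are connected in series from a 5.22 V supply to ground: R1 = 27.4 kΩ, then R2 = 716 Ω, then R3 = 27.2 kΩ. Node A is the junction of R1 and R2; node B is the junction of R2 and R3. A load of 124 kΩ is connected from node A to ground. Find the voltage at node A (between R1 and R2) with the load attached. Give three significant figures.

Below node A the series string R2+R3 = 27920 Ω sits in parallel with the 124000 Ω load: 22790 Ω.
V_A = 5.22 × 22790/(27400 + 22790) = 2.37 V.

V ≈ 2.37 V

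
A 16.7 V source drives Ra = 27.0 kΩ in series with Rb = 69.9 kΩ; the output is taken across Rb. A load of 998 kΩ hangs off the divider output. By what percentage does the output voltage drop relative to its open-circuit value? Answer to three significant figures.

1.91 %

The divider's output (Thévenin) resistance is Ra‖Rb = 19.48 kΩ.
Fractional drop under load = R_th/(R_th + R_L) = 19.48 / (19.48 + 998) = 0.01914.
So the output falls by 1.91 %.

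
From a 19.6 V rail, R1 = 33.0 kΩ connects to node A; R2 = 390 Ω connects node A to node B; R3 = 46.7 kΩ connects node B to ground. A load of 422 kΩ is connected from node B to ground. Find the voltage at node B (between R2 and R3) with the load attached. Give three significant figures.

V ≈ 10.9 V

At node B, R3 is in parallel with the load: R3‖R_L = 42050 Ω.
Below node A the resistance is R2 + (R3‖R_L) = 42440 Ω, so V_A = 19.6 × 42440/75440 = 11.03 V.
Then V_B = V_A × (R3‖R_L)/(R2 + R3‖R_L) = 11.03 × 42050/42440 = 10.9 V.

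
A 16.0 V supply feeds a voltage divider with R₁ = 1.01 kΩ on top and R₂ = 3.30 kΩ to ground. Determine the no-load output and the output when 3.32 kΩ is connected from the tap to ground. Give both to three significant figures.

Unloaded: 12.3 V; loaded: 9.94 V

Open-circuit: V = 16.0 × 3.30/(1.01 + 3.30) = 12.3 V.
With the load, R₂ becomes R₂‖R_L = 1.655 kΩ, so V = 16.0 × 1.655/2.665 = 9.94 V.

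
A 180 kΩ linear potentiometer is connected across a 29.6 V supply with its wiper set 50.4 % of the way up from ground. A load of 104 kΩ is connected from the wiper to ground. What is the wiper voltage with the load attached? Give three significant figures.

The wiper splits the pot into (1−α)R = 89.28 kΩ above and αR = 90.72 kΩ below.
Lower section ‖ load = 48.45 kΩ.
V_wiper = 29.6 × 48.45/(89.28 + 48.45) = 10.4 V.

V ≈ 10.4 V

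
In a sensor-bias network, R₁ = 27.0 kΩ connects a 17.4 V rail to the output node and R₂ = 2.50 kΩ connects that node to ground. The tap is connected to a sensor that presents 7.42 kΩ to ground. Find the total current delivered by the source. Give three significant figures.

R₂‖R_L = 1.870 kΩ, so the source sees R₁ + R₂‖R_L = 28.87 kΩ.
I = 17.4 V / 28.87 kΩ = 0.603 mA.

I ≈ 0.603 mA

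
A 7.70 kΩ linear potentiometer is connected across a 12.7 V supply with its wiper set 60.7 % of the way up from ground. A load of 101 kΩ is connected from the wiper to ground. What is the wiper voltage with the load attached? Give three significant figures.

The wiper splits the pot into (1−α)R = 3.026 kΩ above and αR = 4.674 kΩ below.
Lower section ‖ load = 4.467 kΩ.
V_wiper = 12.7 × 4.467/(3.026 + 4.467) = 7.57 V.

V ≈ 7.57 V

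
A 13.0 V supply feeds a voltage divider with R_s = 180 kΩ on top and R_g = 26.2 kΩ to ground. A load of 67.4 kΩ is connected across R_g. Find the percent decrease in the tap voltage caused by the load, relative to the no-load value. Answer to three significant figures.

25.3 %

The divider's output (Thévenin) resistance is R_s‖R_g = 22.87 kΩ.
Fractional drop under load = R_th/(R_th + R_L) = 22.87 / (22.87 + 67.4) = 0.2534.
So the output falls by 25.3 %.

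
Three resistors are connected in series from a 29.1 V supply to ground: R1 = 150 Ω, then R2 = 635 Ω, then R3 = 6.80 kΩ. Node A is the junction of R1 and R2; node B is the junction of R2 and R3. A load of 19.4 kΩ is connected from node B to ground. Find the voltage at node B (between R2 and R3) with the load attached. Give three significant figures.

V ≈ 25.2 V

At node B, R3 is in parallel with the load: R3‖R_L = 5035 Ω.
Below node A the resistance is R2 + (R3‖R_L) = 5670 Ω, so V_A = 29.1 × 5670/5820 = 28.35 V.
Then V_B = V_A × (R3‖R_L)/(R2 + R3‖R_L) = 28.35 × 5035/5670 = 25.2 V.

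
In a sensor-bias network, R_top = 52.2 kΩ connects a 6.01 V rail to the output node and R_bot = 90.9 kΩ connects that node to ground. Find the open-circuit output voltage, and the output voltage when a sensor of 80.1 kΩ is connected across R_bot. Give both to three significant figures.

Open-circuit: V = 6.01 × 90.9/(52.2 + 90.9) = 3.82 V.
With the load, R_bot becomes R_bot‖R_L = 42.58 kΩ, so V = 6.01 × 42.58/94.78 = 2.70 V.

Unloaded: 3.82 V; loaded: 2.70 V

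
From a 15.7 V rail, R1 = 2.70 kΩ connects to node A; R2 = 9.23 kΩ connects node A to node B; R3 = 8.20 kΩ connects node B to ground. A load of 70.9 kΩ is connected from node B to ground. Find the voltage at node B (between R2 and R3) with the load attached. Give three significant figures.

V ≈ 5.99 V

At node B, R3 is in parallel with the load: R3‖R_L = 7.350 kΩ.
Below node A the resistance is R2 + (R3‖R_L) = 16.58 kΩ, so V_A = 15.7 × 16.58/19.28 = 13.50 V.
Then V_B = V_A × (R3‖R_L)/(R2 + R3‖R_L) = 13.50 × 7.350/16.58 = 5.99 V.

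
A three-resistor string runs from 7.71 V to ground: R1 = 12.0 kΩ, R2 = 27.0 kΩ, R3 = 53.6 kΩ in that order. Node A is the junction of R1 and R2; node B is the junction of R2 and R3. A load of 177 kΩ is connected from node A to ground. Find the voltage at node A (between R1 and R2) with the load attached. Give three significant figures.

Below node A the series string R2+R3 = 80.60 kΩ sits in parallel with the 177 kΩ load: 55.38 kΩ.
V_A = 7.71 × 55.38/(12.0 + 55.38) = 6.34 V.

V ≈ 6.34 V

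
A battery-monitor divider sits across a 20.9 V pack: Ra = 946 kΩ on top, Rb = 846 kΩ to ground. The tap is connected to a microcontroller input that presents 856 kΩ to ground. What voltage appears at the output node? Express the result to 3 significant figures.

V_out ≈ 6.48 V

The load sits in parallel with Rb: Rb‖R_L = (846 × 856) / (846 + 856) = 425.5 kΩ.
V_out = 20.9 × 425.5 / (946 + 425.5) = 20.9 × 425.5/1371 = 6.48 V.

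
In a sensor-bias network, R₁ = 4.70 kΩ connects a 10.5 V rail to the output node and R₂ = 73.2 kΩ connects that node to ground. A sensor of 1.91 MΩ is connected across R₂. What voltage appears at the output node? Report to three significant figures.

V_out ≈ 9.84 V

The load sits in parallel with R₂: R₂‖R_L = (73.2 × 1910) / (73.2 + 1910) = 70.50 kΩ.
V_out = 10.5 × 70.50 / (4.70 + 70.50) = 10.5 × 70.50/75.20 = 9.84 V.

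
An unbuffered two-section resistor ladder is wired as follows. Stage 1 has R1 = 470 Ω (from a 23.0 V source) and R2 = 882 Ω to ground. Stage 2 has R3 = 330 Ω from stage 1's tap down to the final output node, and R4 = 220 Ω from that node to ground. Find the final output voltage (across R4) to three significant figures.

V_out ≈ 3.85 V

Stage 2 presents R3+R4 = 550.0 Ω as a load on stage 1's tap.
Stage 1's lower leg becomes R2‖(R3+R4) = 338.8 Ω, so V_mid = 23.0 × 338.8/808.8 = 9.634 V.
Stage 2 is itself unloaded: V_out = V_mid × R4/(R3+R4) = 9.634 × 220/550.0 = 3.85 V.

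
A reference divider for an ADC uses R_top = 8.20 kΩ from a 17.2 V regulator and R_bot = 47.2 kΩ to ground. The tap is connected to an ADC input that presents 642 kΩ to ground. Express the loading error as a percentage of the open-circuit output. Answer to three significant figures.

The divider's output (Thévenin) resistance is R_top‖R_bot = 6.986 kΩ.
Fractional drop under load = R_th/(R_th + R_L) = 6.986 / (6.986 + 642) = 0.01076.
So the output falls by 1.08 %.

1.08 %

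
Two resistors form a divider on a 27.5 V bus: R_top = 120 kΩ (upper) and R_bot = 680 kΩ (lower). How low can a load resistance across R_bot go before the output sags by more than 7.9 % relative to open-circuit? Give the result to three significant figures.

Output resistance R_th = R_top‖R_bot = (120 × 680)/800.0 = 102.0 kΩ.
The fractional drop is R_th/(R_th + R_L); requiring this ≤ 0.0790 gives R_L ≥ R_th(1/0.0790 − 1) = 102.0 × 11.66 = 1.19 MΩ.

R_L(min) ≈ 1.19 MΩ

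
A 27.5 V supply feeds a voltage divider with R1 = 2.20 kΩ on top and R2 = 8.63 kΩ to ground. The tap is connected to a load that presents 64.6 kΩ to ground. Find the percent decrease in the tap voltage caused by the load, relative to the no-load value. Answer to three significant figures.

The divider's output (Thévenin) resistance is R1‖R2 = 1.753 kΩ.
Fractional drop under load = R_th/(R_th + R_L) = 1.753 / (1.753 + 64.6) = 0.02642.
So the output falls by 2.64 %.

2.64 %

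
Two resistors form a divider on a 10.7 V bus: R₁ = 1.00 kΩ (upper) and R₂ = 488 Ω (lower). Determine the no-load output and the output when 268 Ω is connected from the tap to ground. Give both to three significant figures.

Open-circuit: V = 10.7 × 488/(1000 + 488) = 3.51 V.
With the load, R₂ becomes R₂‖R_L = 173.0 Ω, so V = 10.7 × 173.0/1173 = 1.58 V.

Unloaded: 3.51 V; loaded: 1.58 V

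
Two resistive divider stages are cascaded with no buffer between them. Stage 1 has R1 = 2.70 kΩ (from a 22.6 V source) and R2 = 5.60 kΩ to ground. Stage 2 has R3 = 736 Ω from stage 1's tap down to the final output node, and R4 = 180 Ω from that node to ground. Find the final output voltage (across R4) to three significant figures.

Stage 2 presents R3+R4 = 916.0 Ω as a load on stage 1's tap.
Stage 1's lower leg becomes R2‖(R3+R4) = 787.2 Ω, so V_mid = 22.6 × 787.2/3487 = 5.102 V.
Stage 2 is itself unloaded: V_out = V_mid × R4/(R3+R4) = 5.102 × 180/916.0 = 1.00 V.

V_out ≈ 1.00 V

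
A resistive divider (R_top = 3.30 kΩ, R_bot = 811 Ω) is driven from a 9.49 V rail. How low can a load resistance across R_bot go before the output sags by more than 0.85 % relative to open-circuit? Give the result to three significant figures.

Output resistance R_th = R_top‖R_bot = (3300 × 811)/4111 = 651.0 Ω.
The fractional drop is R_th/(R_th + R_L); requiring this ≤ 0.00850 gives R_L ≥ R_th(1/0.00850 − 1) = 651.0 × 116.6 = 75.9 kΩ.

R_L(min) ≈ 75.9 kΩ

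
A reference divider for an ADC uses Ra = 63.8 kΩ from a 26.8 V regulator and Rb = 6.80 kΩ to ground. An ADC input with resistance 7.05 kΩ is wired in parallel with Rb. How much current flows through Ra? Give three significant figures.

I ≈ 0.398 mA

Rb‖R_L = 3.461 kΩ, so the source sees Ra + Rb‖R_L = 67.26 kΩ.
I = 26.8 V / 67.26 kΩ = 0.398 mA.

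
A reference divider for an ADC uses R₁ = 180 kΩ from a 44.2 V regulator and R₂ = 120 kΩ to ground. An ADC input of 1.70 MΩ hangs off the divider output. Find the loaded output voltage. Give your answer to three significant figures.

The load sits in parallel with R₂: R₂‖R_L = (120 × 1700) / (120 + 1700) = 112.1 kΩ.
V_out = 44.2 × 112.1 / (180 + 112.1) = 44.2 × 112.1/292.1 = 17.0 V.

V_out ≈ 17.0 V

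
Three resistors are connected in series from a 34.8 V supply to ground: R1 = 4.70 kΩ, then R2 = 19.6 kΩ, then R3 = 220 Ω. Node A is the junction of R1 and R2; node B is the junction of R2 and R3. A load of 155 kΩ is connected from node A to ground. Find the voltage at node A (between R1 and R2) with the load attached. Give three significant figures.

Below node A the series string R2+R3 = 19820 Ω sits in parallel with the 155000 Ω load: 17570 Ω.
V_A = 34.8 × 17570/(4700 + 17570) = 27.5 V.

V ≈ 27.5 V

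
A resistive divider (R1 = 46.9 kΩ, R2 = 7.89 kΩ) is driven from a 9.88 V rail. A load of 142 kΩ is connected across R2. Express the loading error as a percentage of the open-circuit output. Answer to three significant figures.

4.54 %

The divider's output (Thévenin) resistance is R1‖R2 = 6.754 kΩ.
Fractional drop under load = R_th/(R_th + R_L) = 6.754 / (6.754 + 142) = 0.04540.
So the output falls by 4.54 %.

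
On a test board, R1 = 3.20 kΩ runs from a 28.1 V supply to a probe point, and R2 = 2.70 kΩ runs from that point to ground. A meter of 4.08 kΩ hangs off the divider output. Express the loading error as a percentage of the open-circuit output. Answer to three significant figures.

Unloaded V = 28.1 × 2.70/5.900 = 12.86 V.
Loaded: R2‖R_L = 1.625 kΩ, giving V = 28.1 × 1.625/4.825 = 9.463 V.
Drop = (12.86 − 9.463) / 12.86 = 26.4 %.

26.4 %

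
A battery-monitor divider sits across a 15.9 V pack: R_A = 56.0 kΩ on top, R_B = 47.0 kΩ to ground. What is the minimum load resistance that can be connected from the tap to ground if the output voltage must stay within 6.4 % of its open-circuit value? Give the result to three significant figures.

R_L(min) ≈ 374 kΩ

Output resistance R_th = R_A‖R_B = (56.0 × 47.0)/103.0 = 25.55 kΩ.
The fractional drop is R_th/(R_th + R_L); requiring this ≤ 0.0640 gives R_L ≥ R_th(1/0.0640 − 1) = 25.55 × 14.62 = 374 kΩ.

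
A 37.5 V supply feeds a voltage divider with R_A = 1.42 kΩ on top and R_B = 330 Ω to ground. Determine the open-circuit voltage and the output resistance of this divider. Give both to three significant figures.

V_th = 7.07 V, R_th = 268 Ω

V_th is the open-circuit tap voltage: 37.5 × 330/(1420 + 330) = 7.07 V.
With the supply zeroed, R_A and R_B appear in parallel from the tap: R_th = R_A‖R_B = (1420 × 330)/1750 = 268 Ω.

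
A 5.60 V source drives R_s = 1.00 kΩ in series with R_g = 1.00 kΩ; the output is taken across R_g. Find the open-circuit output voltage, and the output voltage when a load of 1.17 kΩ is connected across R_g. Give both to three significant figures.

Unloaded: 2.80 V; loaded: 1.96 V

Open-circuit: V = 5.60 × 1.00/(1.00 + 1.00) = 2.80 V.
With the load, R_g becomes R_g‖R_L = 0.5392 kΩ, so V = 5.60 × 0.5392/1.539 = 1.96 V.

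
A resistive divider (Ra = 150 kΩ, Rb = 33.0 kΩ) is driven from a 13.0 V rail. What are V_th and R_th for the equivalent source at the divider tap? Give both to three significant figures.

V_th is the open-circuit tap voltage: 13.0 × 33.0/(150 + 33.0) = 2.34 V.
With the supply zeroed, Ra and Rb appear in parallel from the tap: R_th = Ra‖Rb = (150 × 33.0)/183.0 = 27.0 kΩ.

V_th = 2.34 V, R_th = 27.0 kΩ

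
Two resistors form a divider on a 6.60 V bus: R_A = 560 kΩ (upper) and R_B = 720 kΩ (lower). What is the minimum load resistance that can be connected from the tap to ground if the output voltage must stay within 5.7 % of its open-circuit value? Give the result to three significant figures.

R_L(min) ≈ 5.21 MΩ

Output resistance R_th = R_A‖R_B = (560 × 720)/1280 = 315.0 kΩ.
The fractional drop is R_th/(R_th + R_L); requiring this ≤ 0.0570 gives R_L ≥ R_th(1/0.0570 − 1) = 315.0 × 16.54 = 5.21 MΩ.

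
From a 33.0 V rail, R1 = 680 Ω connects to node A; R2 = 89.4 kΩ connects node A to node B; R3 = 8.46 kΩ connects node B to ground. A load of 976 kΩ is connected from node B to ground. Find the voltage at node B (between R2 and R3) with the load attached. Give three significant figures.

At node B, R3 is in parallel with the load: R3‖R_L = 8387 Ω.
Below node A the resistance is R2 + (R3‖R_L) = 97790 Ω, so V_A = 33.0 × 97790/98470 = 32.77 V.
Then V_B = V_A × (R3‖R_L)/(R2 + R3‖R_L) = 32.77 × 8387/97790 = 2.81 V.

V ≈ 2.81 V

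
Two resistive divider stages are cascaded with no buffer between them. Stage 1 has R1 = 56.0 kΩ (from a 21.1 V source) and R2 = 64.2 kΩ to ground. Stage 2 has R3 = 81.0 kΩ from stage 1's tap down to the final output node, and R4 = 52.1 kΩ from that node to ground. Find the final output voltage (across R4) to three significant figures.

V_out ≈ 3.60 V

Stage 2 presents R3+R4 = 133.1 kΩ as a load on stage 1's tap.
Stage 1's lower leg becomes R2‖(R3+R4) = 43.31 kΩ, so V_mid = 21.1 × 43.31/99.31 = 9.202 V.
Stage 2 is itself unloaded: V_out = V_mid × R4/(R3+R4) = 9.202 × 52.1/133.1 = 3.60 V.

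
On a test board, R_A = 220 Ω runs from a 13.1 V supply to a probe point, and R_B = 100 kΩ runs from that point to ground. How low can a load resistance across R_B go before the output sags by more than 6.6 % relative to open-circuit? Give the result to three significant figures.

R_L(min) ≈ 3.11 kΩ

Output resistance R_th = R_A‖R_B = (220 × 100000)/100200 = 219.5 Ω.
The fractional drop is R_th/(R_th + R_L); requiring this ≤ 0.0660 gives R_L ≥ R_th(1/0.0660 − 1) = 219.5 × 14.15 = 3.11 kΩ.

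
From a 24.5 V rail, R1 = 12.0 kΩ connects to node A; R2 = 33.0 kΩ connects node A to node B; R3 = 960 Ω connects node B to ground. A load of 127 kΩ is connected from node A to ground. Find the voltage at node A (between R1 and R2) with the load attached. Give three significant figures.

V ≈ 16.9 V

Below node A the series string R2+R3 = 33960 Ω sits in parallel with the 127000 Ω load: 26790 Ω.
V_A = 24.5 × 26790/(12000 + 26790) = 16.9 V.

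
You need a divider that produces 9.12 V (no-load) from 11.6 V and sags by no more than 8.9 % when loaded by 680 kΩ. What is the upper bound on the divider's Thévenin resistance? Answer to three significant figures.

R_th ≤ 66.4 kΩ

Loading drop = R_th/(R_th + R_L) ≤ 0.0890, so R_th ≤ R_L · ε/(1−ε) = 680 kΩ × 0.0890/0.9110 = 66.4 kΩ.
(Any R1, R2 with R2/(R1+R2) = 0.786 and R1‖R2 ≤ 66.4 kΩ will meet the spec.)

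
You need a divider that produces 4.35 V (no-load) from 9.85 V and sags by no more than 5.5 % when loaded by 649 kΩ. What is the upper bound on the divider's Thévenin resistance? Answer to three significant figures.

Loading drop = R_th/(R_th + R_L) ≤ 0.0550, so R_th ≤ R_L · ε/(1−ε) = 649 kΩ × 0.0550/0.9450 = 37.8 kΩ.

R_th ≤ 37.8 kΩ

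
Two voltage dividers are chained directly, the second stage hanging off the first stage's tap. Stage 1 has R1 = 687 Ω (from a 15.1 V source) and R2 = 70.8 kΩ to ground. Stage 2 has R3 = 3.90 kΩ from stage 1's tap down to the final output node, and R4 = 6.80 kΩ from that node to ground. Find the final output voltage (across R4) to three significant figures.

Stage 2 presents R3+R4 = 10700 Ω as a load on stage 1's tap.
Stage 1's lower leg becomes R2‖(R3+R4) = 9295 Ω, so V_mid = 15.1 × 9295/9982 = 14.06 V.
Stage 2 is itself unloaded: V_out = V_mid × R4/(R3+R4) = 14.06 × 6800/10700 = 8.94 V.

V_out ≈ 8.94 V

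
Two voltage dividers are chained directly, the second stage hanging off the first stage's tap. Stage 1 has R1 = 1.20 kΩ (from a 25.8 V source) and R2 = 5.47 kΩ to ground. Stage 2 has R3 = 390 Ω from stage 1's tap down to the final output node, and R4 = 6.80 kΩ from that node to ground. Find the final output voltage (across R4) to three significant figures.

Stage 2 presents R3+R4 = 7190 Ω as a load on stage 1's tap.
Stage 1's lower leg becomes R2‖(R3+R4) = 3107 Ω, so V_mid = 25.8 × 3107/4307 = 18.61 V.
Stage 2 is itself unloaded: V_out = V_mid × R4/(R3+R4) = 18.61 × 6800/7190 = 17.6 V.

V_out ≈ 17.6 V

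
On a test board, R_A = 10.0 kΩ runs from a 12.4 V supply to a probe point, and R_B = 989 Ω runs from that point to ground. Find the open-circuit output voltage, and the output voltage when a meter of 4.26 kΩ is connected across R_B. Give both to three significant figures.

Open-circuit: V = 12.4 × 989/(10000 + 989) = 1.12 V.
With the load, R_B becomes R_B‖R_L = 802.7 Ω, so V = 12.4 × 802.7/10800 = 0.921 V.

Unloaded: 1.12 V; loaded: 0.921 V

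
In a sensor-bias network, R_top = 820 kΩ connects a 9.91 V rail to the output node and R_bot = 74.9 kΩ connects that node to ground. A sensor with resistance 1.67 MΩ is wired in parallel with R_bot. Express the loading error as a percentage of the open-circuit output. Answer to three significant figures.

The divider's output (Thévenin) resistance is R_top‖R_bot = 68.63 kΩ.
Fractional drop under load = R_th/(R_th + R_L) = 68.63 / (68.63 + 1670) = 0.03947.
So the output falls by 3.95 %.

3.95 %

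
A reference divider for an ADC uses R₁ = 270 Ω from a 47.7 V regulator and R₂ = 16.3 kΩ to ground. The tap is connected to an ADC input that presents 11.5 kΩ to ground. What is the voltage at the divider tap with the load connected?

V_out ≈ 45.9 V

The load sits in parallel with R₂: R₂‖R_L = (16300 × 11500) / (16300 + 11500) = 6743 Ω.
V_out = 47.7 × 6743 / (270 + 6743) = 47.7 × 6743/7013 = 45.9 V.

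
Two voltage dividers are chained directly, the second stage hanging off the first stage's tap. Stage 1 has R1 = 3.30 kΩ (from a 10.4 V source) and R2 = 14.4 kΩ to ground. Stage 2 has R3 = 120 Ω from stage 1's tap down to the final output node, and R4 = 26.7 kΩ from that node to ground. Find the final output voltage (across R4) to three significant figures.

V_out ≈ 7.66 V

Stage 2 presents R3+R4 = 26820 Ω as a load on stage 1's tap.
Stage 1's lower leg becomes R2‖(R3+R4) = 9369 Ω, so V_mid = 10.4 × 9369/12670 = 7.691 V.
Stage 2 is itself unloaded: V_out = V_mid × R4/(R3+R4) = 7.691 × 26700/26820 = 7.66 V.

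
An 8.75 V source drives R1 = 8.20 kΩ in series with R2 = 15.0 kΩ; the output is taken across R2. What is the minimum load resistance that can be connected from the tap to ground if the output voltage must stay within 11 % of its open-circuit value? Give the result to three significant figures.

Output resistance R_th = R1‖R2 = (8.20 × 15.0)/23.20 = 5.302 kΩ.
The fractional drop is R_th/(R_th + R_L); requiring this ≤ 0.110 gives R_L ≥ R_th(1/0.110 − 1) = 5.302 × 8.091 = 42.9 kΩ.

R_L(min) ≈ 42.9 kΩ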